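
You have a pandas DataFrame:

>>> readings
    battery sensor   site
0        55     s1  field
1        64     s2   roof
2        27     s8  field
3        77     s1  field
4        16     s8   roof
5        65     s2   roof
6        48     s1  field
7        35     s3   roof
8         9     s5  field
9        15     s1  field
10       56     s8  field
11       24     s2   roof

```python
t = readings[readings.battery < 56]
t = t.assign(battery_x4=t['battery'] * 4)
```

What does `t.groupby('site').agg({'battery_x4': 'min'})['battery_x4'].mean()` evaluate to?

50.0

filter rows where battery < 56:
    battery sensor   site
0        55     s1  field
2        27     s8  field
4        16     s8   roof
6        48     s1  field
7        35     s3   roof
8         9     s5  field
9        15     s1  field
11       24     s2   roof
add column battery_x4 = t['battery'] * 4:
    battery sensor   site  battery_x4
0        55     s1  field         220
2        27     s8  field         108
4        16     s8   roof          64
6        48     s1  field         192
7        35     s3   roof         140
8         9     s5  field          36
9        15     s1  field          60
11       24     s2   roof          96
group by site, min of battery_x4:
       battery_x4
site             
field          36
roof           64
mean of column 'battery_x4' → 50.0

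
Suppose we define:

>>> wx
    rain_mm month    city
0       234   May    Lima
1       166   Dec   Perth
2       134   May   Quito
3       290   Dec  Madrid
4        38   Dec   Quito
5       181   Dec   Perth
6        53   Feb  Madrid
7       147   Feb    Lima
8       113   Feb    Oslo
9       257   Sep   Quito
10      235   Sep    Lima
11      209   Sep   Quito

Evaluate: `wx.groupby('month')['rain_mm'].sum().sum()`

group by month, sum of rain_mm:
month
Dec    675
Feb    313
May    368
Sep    701
Name: rain_mm, dtype: int64
Reading off the sum of the resulting series, we get 2057.

2057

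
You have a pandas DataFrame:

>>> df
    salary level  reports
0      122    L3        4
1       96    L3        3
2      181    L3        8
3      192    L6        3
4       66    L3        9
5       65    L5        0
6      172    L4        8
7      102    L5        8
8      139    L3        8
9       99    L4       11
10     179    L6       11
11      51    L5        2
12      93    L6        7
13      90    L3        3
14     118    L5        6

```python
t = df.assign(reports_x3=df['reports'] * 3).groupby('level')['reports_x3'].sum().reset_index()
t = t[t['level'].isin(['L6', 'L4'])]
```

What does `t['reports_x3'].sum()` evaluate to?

add column reports_x3 = df['reports'] * 3:
    salary level  reports  reports_x3
0      122    L3        4          12
1       96    L3        3           9
2      181    L3        8          24
3      192    L6        3           9
4       66    L3        9          27
5       65    L5        0           0
6      172    L4        8          24
7      102    L5        8          24
8      139    L3        8          24
9       99    L4       11          33
10     179    L6       11          33
11      51    L5        2           6
12      93    L6        7          21
13      90    L3        3           9
14     118    L5        6          18
group by level, sum of reports_x3:
level
L3    105
L4     57
L5     48
L6     63
Name: reports_x3, dtype: int64
reset_index():
  level  reports_x3
0    L3         105
1    L4          57
2    L5          48
3    L6          63
filter rows where level in ['L6', 'L4']:
  level  reports_x3
1    L4          57
3    L6          63

120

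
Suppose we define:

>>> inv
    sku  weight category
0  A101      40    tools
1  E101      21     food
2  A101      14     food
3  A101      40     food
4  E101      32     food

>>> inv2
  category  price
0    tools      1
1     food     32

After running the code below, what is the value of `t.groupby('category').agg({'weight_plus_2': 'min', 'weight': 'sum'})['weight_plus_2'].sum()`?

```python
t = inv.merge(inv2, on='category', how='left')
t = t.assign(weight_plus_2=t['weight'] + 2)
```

merge on 'category' (how='left') → 5 rows:
    sku  weight category  price
0  A101      40    tools      1
1  E101      21     food     32
2  A101      14     food     32
3  A101      40     food     32
4  E101      32     food     32
add column weight_plus_2 = t['weight'] + 2:
    sku  weight category  price  weight_plus_2
0  A101      40    tools      1             42
1  E101      21     food     32             23
2  A101      14     food     32             16
3  A101      40     food     32             42
4  E101      32     food     32             34
group by category: min(weight_plus_2), sum(weight):
          weight_plus_2  weight
category                       
food                 16     107
tools                42      40
Taking the sum of column 'weight_plus_2' gives 58.

58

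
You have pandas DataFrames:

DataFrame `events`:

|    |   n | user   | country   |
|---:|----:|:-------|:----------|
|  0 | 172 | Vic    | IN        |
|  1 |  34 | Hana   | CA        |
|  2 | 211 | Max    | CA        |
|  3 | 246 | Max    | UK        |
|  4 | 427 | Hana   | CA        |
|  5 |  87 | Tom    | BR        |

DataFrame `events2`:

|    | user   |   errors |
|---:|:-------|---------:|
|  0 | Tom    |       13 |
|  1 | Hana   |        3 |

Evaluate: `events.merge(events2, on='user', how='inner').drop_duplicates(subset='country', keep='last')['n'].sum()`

514

merge on 'user' (how='inner') → 3 rows:
     n  user country  errors
0   34  Hana      CA       3
1  427  Hana      CA       3
2   87   Tom      BR      13
drop duplicate country (keep=last):
     n  user country  errors
1  427  Hana      CA       3
2   87   Tom      BR      13
Reading off the sum of column 'n', we get 514.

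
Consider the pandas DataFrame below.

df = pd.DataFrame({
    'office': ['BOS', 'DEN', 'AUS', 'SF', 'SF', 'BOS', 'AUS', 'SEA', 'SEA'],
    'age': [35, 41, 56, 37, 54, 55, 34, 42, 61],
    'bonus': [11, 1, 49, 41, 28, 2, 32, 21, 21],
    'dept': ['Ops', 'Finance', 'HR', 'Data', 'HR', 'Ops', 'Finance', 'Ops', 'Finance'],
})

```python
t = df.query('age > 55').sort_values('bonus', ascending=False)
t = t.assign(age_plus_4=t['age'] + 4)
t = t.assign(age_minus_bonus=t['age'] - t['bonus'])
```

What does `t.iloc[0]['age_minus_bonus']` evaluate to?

filter rows where age > 55:
  office  age  bonus     dept
2    AUS   56     49       HR
8    SEA   61     21  Finance
sort by bonus descending:
  office  age  bonus     dept
2    AUS   56     49       HR
8    SEA   61     21  Finance
add column age_plus_4 = t['age'] + 4:
  office  age  bonus     dept  age_plus_4
2    AUS   56     49       HR          60
8    SEA   61     21  Finance          65
add column age_minus_bonus = t['age'] - t['bonus']:
  office  age  bonus     dept  age_plus_4  age_minus_bonus
2    AUS   56     49       HR          60                7
8    SEA   61     21  Finance          65               40
So iloc[0]['age_minus_bonus'] = 7.

7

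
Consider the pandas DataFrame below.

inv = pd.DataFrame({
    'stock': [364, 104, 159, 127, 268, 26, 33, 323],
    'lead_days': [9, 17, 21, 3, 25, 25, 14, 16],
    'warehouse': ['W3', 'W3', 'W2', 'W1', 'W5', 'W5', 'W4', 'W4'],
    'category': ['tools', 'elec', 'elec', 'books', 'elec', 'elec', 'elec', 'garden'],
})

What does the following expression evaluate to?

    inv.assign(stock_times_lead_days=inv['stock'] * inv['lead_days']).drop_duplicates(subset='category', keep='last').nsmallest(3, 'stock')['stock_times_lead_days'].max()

5168

add column stock_times_lead_days = inv['stock'] * inv['lead_days']:
   stock  lead_days warehouse category  stock_times_lead_days
0    364          9        W3    tools                   3276
1    104         17        W3     elec                   1768
2    159         21        W2     elec                   3339
3    127          3        W1    books                    381
4    268         25        W5     elec                   6700
5     26         25        W5     elec                    650
6     33         14        W4     elec                    462
7    323         16        W4   garden                   5168
drop duplicate category (keep=last):
   stock  lead_days warehouse category  stock_times_lead_days
0    364          9        W3    tools                   3276
3    127          3        W1    books                    381
6     33         14        W4     elec                    462
7    323         16        W4   garden                   5168
take 3 rows with smallest stock:
   stock  lead_days warehouse category  stock_times_lead_days
6     33         14        W4     elec                    462
3    127          3        W1    books                    381
7    323         16        W4   garden                   5168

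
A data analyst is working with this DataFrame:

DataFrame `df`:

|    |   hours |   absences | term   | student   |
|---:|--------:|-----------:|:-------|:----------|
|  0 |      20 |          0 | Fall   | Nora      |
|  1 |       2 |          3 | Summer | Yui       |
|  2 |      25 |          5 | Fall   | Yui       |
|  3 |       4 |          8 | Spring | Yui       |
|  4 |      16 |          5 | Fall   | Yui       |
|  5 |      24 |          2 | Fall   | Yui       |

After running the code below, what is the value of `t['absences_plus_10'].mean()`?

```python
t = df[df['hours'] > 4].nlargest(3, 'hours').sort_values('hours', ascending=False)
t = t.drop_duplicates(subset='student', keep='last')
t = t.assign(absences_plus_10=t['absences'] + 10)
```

11.0

filter rows where hours > 4:
   hours  absences  term student
0     20         0  Fall    Nora
2     25         5  Fall     Yui
4     16         5  Fall     Yui
5     24         2  Fall     Yui
take 3 rows with largest hours:
   hours  absences  term student
2     25         5  Fall     Yui
5     24         2  Fall     Yui
0     20         0  Fall    Nora
sort by hours descending:
   hours  absences  term student
2     25         5  Fall     Yui
5     24         2  Fall     Yui
0     20         0  Fall    Nora
drop duplicate student (keep=last):
   hours  absences  term student
5     24         2  Fall     Yui
0     20         0  Fall    Nora
add column absences_plus_10 = t['absences'] + 10:
   hours  absences  term student  absences_plus_10
5     24         2  Fall     Yui                12
0     20         0  Fall    Nora                10
mean of column 'absences_plus_10' → 11.0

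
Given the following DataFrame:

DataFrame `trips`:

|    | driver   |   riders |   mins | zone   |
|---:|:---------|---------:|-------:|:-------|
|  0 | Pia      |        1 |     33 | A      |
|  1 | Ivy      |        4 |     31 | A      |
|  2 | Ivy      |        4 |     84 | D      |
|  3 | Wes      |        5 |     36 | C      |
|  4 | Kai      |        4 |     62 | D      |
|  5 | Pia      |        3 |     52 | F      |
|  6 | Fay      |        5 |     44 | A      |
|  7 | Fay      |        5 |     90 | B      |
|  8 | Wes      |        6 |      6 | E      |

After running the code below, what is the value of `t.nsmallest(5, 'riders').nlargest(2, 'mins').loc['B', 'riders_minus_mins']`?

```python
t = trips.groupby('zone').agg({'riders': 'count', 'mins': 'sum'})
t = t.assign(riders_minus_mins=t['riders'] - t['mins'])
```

group by zone: count(riders), sum(mins):
      riders  mins
zone              
A          3   108
B          1    90
C          1    36
D          2   146
E          1     6
F          1    52
add column riders_minus_mins = t['riders'] - t['mins']:
      riders  mins  riders_minus_mins
zone                                 
A          3   108               -105
B          1    90                -89
C          1    36                -35
D          2   146               -144
E          1     6                 -5
F          1    52                -51
take 5 rows with smallest riders:
      riders  mins  riders_minus_mins
zone                                 
B          1    90                -89
C          1    36                -35
E          1     6                 -5
F          1    52                -51
D          2   146               -144
take 2 rows with largest mins:
      riders  mins  riders_minus_mins
zone                                 
D          2   146               -144
B          1    90                -89
The value at row 'B', column 'riders_minus_mins' is -89.

-89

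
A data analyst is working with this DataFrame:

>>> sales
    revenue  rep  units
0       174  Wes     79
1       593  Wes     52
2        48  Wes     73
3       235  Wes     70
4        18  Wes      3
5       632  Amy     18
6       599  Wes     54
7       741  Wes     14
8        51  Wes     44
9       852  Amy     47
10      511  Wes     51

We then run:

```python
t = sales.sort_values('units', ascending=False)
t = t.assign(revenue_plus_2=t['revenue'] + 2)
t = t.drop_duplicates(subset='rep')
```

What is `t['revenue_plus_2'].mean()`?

sort by units descending:
    revenue  rep  units
0       174  Wes     79
2        48  Wes     73
3       235  Wes     70
6       599  Wes     54
1       593  Wes     52
10      511  Wes     51
9       852  Amy     47
8        51  Wes     44
5       632  Amy     18
7       741  Wes     14
4        18  Wes      3
add column revenue_plus_2 = t['revenue'] + 2:
    revenue  rep  units  revenue_plus_2
0       174  Wes     79             176
2        48  Wes     73              50
3       235  Wes     70             237
6       599  Wes     54             601
1       593  Wes     52             595
10      511  Wes     51             513
9       852  Amy     47             854
8        51  Wes     44              53
5       632  Amy     18             634
7       741  Wes     14             743
4        18  Wes      3              20
drop duplicate rep (keep=first):
   revenue  rep  units  revenue_plus_2
0      174  Wes     79             176
9      852  Amy     47             854
Hence 515.0.

515.0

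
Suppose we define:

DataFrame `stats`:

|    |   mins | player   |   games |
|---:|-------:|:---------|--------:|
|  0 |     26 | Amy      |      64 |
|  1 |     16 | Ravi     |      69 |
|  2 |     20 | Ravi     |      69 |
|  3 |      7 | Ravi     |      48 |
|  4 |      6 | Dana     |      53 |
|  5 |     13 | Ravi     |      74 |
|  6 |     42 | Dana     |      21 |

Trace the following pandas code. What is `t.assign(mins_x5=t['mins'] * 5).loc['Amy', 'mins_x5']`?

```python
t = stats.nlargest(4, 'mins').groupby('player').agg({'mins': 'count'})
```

5

take 4 rows with largest mins:
   mins player  games
6    42   Dana     21
0    26    Amy     64
2    20   Ravi     69
1    16   Ravi     69
group by player, count of mins:
        mins
player      
Amy        1
Dana       1
Ravi       2
add column mins_x5 = t['mins'] * 5:
        mins  mins_x5
player               
Amy        1        5
Dana       1        5
Ravi       2       10
The value at row 'Amy', column 'mins_x5' is 5.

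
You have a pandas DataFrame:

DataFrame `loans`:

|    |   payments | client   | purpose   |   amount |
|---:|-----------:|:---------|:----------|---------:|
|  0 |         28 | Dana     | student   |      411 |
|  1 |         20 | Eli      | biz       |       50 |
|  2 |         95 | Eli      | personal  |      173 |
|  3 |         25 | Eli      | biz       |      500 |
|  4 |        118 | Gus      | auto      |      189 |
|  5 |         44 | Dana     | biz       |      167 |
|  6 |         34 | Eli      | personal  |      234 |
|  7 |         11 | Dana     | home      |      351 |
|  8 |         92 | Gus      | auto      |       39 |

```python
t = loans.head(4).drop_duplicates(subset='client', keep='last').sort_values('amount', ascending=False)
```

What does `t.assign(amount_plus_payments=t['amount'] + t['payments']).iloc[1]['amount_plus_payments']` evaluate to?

439

take first 4 rows:
   payments client   purpose  amount
0        28   Dana   student     411
1        20    Eli       biz      50
2        95    Eli  personal     173
3        25    Eli       biz     500
drop duplicate client (keep=last):
   payments client  purpose  amount
0        28   Dana  student     411
3        25    Eli      biz     500
sort by amount descending:
   payments client  purpose  amount
3        25    Eli      biz     500
0        28   Dana  student     411
add column amount_plus_payments = t['amount'] + t['payments']:
   payments client  purpose  amount  amount_plus_payments
3        25    Eli      biz     500                   525
0        28   Dana  student     411                   439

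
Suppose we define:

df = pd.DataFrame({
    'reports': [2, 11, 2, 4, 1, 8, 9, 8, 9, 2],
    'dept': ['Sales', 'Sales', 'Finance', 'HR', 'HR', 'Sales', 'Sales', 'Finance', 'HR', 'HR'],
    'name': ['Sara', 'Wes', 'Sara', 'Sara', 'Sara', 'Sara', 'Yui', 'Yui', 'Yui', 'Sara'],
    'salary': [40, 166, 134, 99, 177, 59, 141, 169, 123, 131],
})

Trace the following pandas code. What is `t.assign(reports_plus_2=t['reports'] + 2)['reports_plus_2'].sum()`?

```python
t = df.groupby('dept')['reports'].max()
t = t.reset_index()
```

group by dept, max of reports:
dept
Finance     8
HR          9
Sales      11
Name: reports, dtype: int64
reset_index():
      dept  reports
0  Finance        8
1       HR        9
2    Sales       11
add column reports_plus_2 = t['reports'] + 2:
      dept  reports  reports_plus_2
0  Finance        8              10
1       HR        9              11
2    Sales       11              13

34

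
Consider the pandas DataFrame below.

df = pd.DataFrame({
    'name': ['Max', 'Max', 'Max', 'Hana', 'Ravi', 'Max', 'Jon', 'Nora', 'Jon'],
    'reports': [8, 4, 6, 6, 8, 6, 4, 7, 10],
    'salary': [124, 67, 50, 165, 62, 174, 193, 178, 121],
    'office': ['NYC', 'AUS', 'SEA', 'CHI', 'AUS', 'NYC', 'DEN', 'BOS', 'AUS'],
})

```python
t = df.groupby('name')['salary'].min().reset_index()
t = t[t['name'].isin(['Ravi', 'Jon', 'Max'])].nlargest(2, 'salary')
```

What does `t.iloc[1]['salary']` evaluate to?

62

group by name, min of salary:
name
Hana    165
Jon     121
Max      50
Nora    178
Ravi     62
Name: salary, dtype: int64
reset_index():
   name  salary
0  Hana     165
1   Jon     121
2   Max      50
3  Nora     178
4  Ravi      62
filter rows where name in ['Ravi', 'Jon', 'Max']:
   name  salary
1   Jon     121
2   Max      50
4  Ravi      62
take 2 rows with largest salary:
   name  salary
1   Jon     121
4  Ravi      62
value at position 1, column 'salary' → 62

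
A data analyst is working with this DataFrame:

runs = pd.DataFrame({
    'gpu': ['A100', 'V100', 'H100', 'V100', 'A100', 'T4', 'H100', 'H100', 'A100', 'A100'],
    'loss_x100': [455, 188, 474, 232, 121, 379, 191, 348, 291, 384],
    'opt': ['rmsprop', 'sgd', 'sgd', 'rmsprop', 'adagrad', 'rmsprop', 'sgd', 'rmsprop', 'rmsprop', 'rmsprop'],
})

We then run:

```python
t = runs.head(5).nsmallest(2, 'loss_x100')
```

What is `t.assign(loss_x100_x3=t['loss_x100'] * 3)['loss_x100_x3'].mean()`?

463.5

take first 5 rows:
    gpu  loss_x100      opt
0  A100        455  rmsprop
1  V100        188      sgd
2  H100        474      sgd
3  V100        232  rmsprop
4  A100        121  adagrad
take 2 rows with smallest loss_x100:
    gpu  loss_x100      opt
4  A100        121  adagrad
1  V100        188      sgd
add column loss_x100_x3 = t['loss_x100'] * 3:
    gpu  loss_x100      opt  loss_x100_x3
4  A100        121  adagrad           363
1  V100        188      sgd           564
Hence 463.5.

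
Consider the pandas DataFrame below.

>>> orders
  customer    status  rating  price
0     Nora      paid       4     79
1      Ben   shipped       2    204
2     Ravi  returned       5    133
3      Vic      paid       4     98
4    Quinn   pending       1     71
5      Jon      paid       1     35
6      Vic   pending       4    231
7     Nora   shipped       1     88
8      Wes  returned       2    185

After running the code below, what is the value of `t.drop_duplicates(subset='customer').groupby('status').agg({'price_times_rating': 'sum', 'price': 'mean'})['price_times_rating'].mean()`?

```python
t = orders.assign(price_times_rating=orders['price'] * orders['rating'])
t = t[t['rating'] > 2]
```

add column price_times_rating = orders['price'] * orders['rating']:
  customer    status  rating  price  price_times_rating
0     Nora      paid       4     79                 316
1      Ben   shipped       2    204                 408
2     Ravi  returned       5    133                 665
3      Vic      paid       4     98                 392
4    Quinn   pending       1     71                  71
5      Jon      paid       1     35                  35
6      Vic   pending       4    231                 924
7     Nora   shipped       1     88                  88
8      Wes  returned       2    185                 370
filter rows where rating > 2:
  customer    status  rating  price  price_times_rating
0     Nora      paid       4     79                 316
2     Ravi  returned       5    133                 665
3      Vic      paid       4     98                 392
6      Vic   pending       4    231                 924
drop duplicate customer (keep=first):
  customer    status  rating  price  price_times_rating
0     Nora      paid       4     79                 316
2     Ravi  returned       5    133                 665
3      Vic      paid       4     98                 392
group by status: sum(price_times_rating), mean(price):
          price_times_rating  price
status                             
paid                     708   88.5
returned                 665  133.0

686.5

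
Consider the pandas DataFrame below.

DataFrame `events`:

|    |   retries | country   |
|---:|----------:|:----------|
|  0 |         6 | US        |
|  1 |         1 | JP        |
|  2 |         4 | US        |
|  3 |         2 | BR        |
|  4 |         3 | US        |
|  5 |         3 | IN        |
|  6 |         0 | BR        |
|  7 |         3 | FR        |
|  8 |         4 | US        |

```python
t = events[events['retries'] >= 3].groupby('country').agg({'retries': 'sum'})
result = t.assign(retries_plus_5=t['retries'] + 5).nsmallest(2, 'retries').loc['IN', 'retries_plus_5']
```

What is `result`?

8

filter rows where retries >= 3:
   retries country
0        6      US
2        4      US
4        3      US
5        3      IN
7        3      FR
8        4      US
group by country, sum of retries:
         retries
country         
FR             3
IN             3
US            17
add column retries_plus_5 = t['retries'] + 5:
         retries  retries_plus_5
country                         
FR             3               8
IN             3               8
US            17              22
take 2 rows with smallest retries:
         retries  retries_plus_5
country                         
FR             3               8
IN             3               8
So loc['IN', 'retries_plus_5'] = 8.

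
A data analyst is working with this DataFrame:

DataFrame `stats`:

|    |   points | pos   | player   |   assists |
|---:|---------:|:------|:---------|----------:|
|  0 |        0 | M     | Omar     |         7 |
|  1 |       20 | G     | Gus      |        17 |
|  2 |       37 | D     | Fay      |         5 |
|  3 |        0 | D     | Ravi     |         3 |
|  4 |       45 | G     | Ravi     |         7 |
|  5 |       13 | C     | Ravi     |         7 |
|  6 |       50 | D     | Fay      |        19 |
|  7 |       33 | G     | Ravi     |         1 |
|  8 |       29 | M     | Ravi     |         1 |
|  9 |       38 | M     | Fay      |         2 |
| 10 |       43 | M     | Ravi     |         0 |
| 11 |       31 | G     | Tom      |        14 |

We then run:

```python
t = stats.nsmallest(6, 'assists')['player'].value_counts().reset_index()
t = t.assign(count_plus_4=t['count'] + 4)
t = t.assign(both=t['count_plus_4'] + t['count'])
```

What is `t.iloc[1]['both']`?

8

take 6 rows with smallest assists:
    points pos player  assists
10      43   M   Ravi        0
7       33   G   Ravi        1
8       29   M   Ravi        1
9       38   M    Fay        2
3        0   D   Ravi        3
2       37   D    Fay        5
value_counts of player:
player
Ravi    4
Fay     2
Name: count, dtype: int64
reset_index():
  player  count
0   Ravi      4
1    Fay      2
add column count_plus_4 = t['count'] + 4:
  player  count  count_plus_4
0   Ravi      4             8
1    Fay      2             6
add column both = t['count_plus_4'] + t['count']:
  player  count  count_plus_4  both
0   Ravi      4             8    12
1    Fay      2             6     8
Finally, value at position 1, column 'both' = 8.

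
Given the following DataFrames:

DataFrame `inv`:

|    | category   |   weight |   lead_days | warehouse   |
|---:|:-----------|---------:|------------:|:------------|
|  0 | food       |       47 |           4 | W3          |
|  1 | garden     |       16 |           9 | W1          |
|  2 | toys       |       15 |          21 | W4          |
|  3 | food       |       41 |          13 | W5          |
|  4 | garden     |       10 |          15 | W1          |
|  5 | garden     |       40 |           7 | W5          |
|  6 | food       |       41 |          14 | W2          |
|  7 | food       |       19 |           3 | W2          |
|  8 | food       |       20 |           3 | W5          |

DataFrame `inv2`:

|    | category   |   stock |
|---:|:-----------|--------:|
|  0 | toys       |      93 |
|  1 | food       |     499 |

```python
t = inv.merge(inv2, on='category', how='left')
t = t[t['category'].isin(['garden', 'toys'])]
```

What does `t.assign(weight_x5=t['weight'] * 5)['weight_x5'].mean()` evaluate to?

merge on 'category' (how='left') → 9 rows:
  category  weight  lead_days warehouse  stock
0     food      47          4        W3  499.0
1   garden      16          9        W1    NaN
2     toys      15         21        W4   93.0
3     food      41         13        W5  499.0
4   garden      10         15        W1    NaN
5   garden      40          7        W5    NaN
6     food      41         14        W2  499.0
7     food      19          3        W2  499.0
8     food      20          3        W5  499.0
filter rows where category in ['garden', 'toys']:
  category  weight  lead_days warehouse  stock
1   garden      16          9        W1    NaN
2     toys      15         21        W4   93.0
4   garden      10         15        W1    NaN
5   garden      40          7        W5    NaN
add column weight_x5 = t['weight'] * 5:
  category  weight  lead_days warehouse  stock  weight_x5
1   garden      16          9        W1    NaN         80
2     toys      15         21        W4   93.0         75
4   garden      10         15        W1    NaN         50
5   garden      40          7        W5    NaN        200
The mean of column 'weight_x5' is 101.25.

101.25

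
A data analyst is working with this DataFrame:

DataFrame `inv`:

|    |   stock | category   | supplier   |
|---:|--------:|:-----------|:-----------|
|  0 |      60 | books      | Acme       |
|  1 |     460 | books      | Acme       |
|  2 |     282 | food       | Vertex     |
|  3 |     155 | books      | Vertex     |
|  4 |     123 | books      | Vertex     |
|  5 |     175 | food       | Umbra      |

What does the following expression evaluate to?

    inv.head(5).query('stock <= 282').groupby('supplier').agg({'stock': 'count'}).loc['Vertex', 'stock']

take first 5 rows:
   stock category supplier
0     60    books     Acme
1    460    books     Acme
2    282     food   Vertex
3    155    books   Vertex
4    123    books   Vertex
filter rows where stock <= 282:
   stock category supplier
0     60    books     Acme
2    282     food   Vertex
3    155    books   Vertex
4    123    books   Vertex
group by supplier, count of stock:
          stock
supplier       
Acme          1
Vertex        3
Reading off the value at row 'Vertex', column 'stock', we get 3.

3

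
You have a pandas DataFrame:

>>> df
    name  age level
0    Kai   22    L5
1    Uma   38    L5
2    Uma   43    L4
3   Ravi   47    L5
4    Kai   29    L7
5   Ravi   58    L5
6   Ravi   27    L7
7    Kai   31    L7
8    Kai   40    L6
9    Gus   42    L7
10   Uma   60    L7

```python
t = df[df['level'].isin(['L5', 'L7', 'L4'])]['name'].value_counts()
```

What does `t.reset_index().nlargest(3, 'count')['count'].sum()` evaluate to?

9

filter rows where level in ['L5', 'L7', 'L4']:
    name  age level
0    Kai   22    L5
1    Uma   38    L5
2    Uma   43    L4
3   Ravi   47    L5
4    Kai   29    L7
5   Ravi   58    L5
6   Ravi   27    L7
7    Kai   31    L7
9    Gus   42    L7
10   Uma   60    L7
value_counts of name:
name
Kai     3
Uma     3
Ravi    3
Gus     1
Name: count, dtype: int64
reset_index():
   name  count
0   Kai      3
1   Uma      3
2  Ravi      3
3   Gus      1
take 3 rows with largest count:
   name  count
0   Kai      3
1   Uma      3
2  Ravi      3
Finally, sum of column 'count' = 9.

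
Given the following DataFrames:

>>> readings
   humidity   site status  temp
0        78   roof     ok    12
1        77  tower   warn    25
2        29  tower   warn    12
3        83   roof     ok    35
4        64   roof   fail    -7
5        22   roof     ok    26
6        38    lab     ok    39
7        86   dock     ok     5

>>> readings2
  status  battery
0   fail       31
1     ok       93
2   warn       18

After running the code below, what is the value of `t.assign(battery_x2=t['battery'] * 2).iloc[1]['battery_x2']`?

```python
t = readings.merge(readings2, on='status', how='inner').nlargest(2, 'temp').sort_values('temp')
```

merge on 'status' (how='inner') → 8 rows:
   humidity   site status  temp  battery
0        78   roof     ok    12       93
1        77  tower   warn    25       18
2        29  tower   warn    12       18
3        83   roof     ok    35       93
4        64   roof   fail    -7       31
5        22   roof     ok    26       93
6        38    lab     ok    39       93
7        86   dock     ok     5       93
take 2 rows with largest temp:
   humidity  site status  temp  battery
6        38   lab     ok    39       93
3        83  roof     ok    35       93
sort by temp:
   humidity  site status  temp  battery
3        83  roof     ok    35       93
6        38   lab     ok    39       93
add column battery_x2 = t['battery'] * 2:
   humidity  site status  temp  battery  battery_x2
3        83  roof     ok    35       93         186
6        38   lab     ok    39       93         186
Reading off the value at position 1, column 'battery_x2', we get 186.

186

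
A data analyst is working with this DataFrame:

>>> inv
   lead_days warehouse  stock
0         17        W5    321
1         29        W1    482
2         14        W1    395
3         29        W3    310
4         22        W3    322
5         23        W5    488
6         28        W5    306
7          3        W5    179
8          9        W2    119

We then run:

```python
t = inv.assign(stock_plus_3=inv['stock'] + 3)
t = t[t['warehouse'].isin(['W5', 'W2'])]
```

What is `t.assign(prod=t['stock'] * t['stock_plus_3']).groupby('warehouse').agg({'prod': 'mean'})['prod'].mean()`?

add column stock_plus_3 = inv['stock'] + 3:
   lead_days warehouse  stock  stock_plus_3
0         17        W5    321           324
1         29        W1    482           485
2         14        W1    395           398
3         29        W3    310           313
4         22        W3    322           325
5         23        W5    488           491
6         28        W5    306           309
7          3        W5    179           182
8          9        W2    119           122
filter rows where warehouse in ['W5', 'W2']:
   lead_days warehouse  stock  stock_plus_3
0         17        W5    321           324
5         23        W5    488           491
6         28        W5    306           309
7          3        W5    179           182
8          9        W2    119           122
add column prod = t['stock'] * t['stock_plus_3']:
   lead_days warehouse  stock  stock_plus_3    prod
0         17        W5    321           324  104004
5         23        W5    488           491  239608
6         28        W5    306           309   94554
7          3        W5    179           182   32578
8          9        W2    119           122   14518
group by warehouse, mean of prod:
               prod
warehouse          
W2          14518.0
W5         117686.0
mean of column 'prod' → 66102.0

66102.0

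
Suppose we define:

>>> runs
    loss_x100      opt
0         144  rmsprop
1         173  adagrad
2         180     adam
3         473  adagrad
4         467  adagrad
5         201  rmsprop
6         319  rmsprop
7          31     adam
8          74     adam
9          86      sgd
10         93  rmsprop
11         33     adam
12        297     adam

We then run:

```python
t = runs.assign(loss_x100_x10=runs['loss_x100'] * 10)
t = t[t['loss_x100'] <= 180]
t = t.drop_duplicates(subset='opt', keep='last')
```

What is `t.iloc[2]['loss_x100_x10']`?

930

add column loss_x100_x10 = runs['loss_x100'] * 10:
    loss_x100      opt  loss_x100_x10
0         144  rmsprop           1440
1         173  adagrad           1730
2         180     adam           1800
3         473  adagrad           4730
4         467  adagrad           4670
5         201  rmsprop           2010
6         319  rmsprop           3190
7          31     adam            310
8          74     adam            740
9          86      sgd            860
10         93  rmsprop            930
11         33     adam            330
12        297     adam           2970
filter rows where loss_x100 <= 180:
    loss_x100      opt  loss_x100_x10
0         144  rmsprop           1440
1         173  adagrad           1730
2         180     adam           1800
7          31     adam            310
8          74     adam            740
9          86      sgd            860
10         93  rmsprop            930
11         33     adam            330
drop duplicate opt (keep=last):
    loss_x100      opt  loss_x100_x10
1         173  adagrad           1730
9          86      sgd            860
10         93  rmsprop            930
11         33     adam            330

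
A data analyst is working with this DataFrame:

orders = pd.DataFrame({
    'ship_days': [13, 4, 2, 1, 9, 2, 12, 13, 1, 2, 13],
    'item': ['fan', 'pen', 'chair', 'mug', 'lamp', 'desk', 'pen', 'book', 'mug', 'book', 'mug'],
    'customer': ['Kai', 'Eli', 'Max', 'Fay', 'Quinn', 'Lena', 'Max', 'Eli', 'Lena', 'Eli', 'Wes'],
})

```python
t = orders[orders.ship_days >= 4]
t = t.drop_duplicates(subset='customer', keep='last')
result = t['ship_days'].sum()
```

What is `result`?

60

filter rows where ship_days >= 4:
    ship_days  item customer
0          13   fan      Kai
1           4   pen      Eli
4           9  lamp    Quinn
6          12   pen      Max
7          13  book      Eli
10         13   mug      Wes
drop duplicate customer (keep=last):
    ship_days  item customer
0          13   fan      Kai
4           9  lamp    Quinn
6          12   pen      Max
7          13  book      Eli
10         13   mug      Wes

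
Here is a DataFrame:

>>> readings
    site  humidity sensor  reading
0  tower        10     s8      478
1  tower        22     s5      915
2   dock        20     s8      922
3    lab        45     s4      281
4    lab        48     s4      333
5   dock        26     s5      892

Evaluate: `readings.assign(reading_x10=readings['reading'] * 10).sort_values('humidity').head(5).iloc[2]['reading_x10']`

add column reading_x10 = readings['reading'] * 10:
    site  humidity sensor  reading  reading_x10
0  tower        10     s8      478         4780
1  tower        22     s5      915         9150
2   dock        20     s8      922         9220
3    lab        45     s4      281         2810
4    lab        48     s4      333         3330
5   dock        26     s5      892         8920
sort by humidity:
    site  humidity sensor  reading  reading_x10
0  tower        10     s8      478         4780
2   dock        20     s8      922         9220
1  tower        22     s5      915         9150
5   dock        26     s5      892         8920
3    lab        45     s4      281         2810
4    lab        48     s4      333         3330
take first 5 rows:
    site  humidity sensor  reading  reading_x10
0  tower        10     s8      478         4780
2   dock        20     s8      922         9220
1  tower        22     s5      915         9150
5   dock        26     s5      892         8920
3    lab        45     s4      281         2810
The value at position 2, column 'reading_x10' is 9150.

9150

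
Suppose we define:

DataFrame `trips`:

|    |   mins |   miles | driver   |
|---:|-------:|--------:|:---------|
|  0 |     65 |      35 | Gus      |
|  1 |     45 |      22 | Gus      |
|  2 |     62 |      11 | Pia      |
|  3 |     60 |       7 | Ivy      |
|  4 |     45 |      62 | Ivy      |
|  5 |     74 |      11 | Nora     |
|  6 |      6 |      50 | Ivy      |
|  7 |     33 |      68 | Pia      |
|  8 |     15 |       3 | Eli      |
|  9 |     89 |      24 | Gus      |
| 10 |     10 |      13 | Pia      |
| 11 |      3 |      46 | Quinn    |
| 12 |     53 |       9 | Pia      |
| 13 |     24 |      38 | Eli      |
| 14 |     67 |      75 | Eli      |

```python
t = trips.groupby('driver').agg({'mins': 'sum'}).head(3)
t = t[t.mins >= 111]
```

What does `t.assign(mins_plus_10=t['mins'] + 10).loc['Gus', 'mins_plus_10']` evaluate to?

209

group by driver, sum of mins:
        mins
driver      
Eli      106
Gus      199
Ivy      111
Nora      74
Pia      158
Quinn      3
take first 3 rows:
        mins
driver      
Eli      106
Gus      199
Ivy      111
filter rows where mins >= 111:
        mins
driver      
Gus      199
Ivy      111
add column mins_plus_10 = t['mins'] + 10:
        mins  mins_plus_10
driver                    
Gus      199           209
Ivy      111           121
Reading off the value at row 'Gus', column 'mins_plus_10', we get 209.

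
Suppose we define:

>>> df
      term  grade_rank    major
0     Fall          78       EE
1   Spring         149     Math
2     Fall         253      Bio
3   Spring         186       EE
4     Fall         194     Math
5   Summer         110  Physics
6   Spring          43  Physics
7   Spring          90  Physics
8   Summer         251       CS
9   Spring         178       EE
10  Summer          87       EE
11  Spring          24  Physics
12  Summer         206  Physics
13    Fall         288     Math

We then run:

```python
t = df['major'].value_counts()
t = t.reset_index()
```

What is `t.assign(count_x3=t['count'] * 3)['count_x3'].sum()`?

42

value_counts of major:
major
Physics    5
EE         4
Math       3
Bio        1
CS         1
Name: count, dtype: int64
reset_index():
     major  count
0  Physics      5
1       EE      4
2     Math      3
3      Bio      1
4       CS      1
add column count_x3 = t['count'] * 3:
     major  count  count_x3
0  Physics      5        15
1       EE      4        12
2     Math      3         9
3      Bio      1         3
4       CS      1         3
Finally, sum of column 'count_x3' = 42.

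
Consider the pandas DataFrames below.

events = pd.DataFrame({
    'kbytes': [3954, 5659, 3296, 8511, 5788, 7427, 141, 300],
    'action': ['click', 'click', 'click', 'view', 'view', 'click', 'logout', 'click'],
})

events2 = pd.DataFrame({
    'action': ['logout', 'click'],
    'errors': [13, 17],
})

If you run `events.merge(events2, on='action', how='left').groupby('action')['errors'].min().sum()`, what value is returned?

merge on 'action' (how='left') → 8 rows:
   kbytes  action  errors
0    3954   click    17.0
1    5659   click    17.0
2    3296   click    17.0
3    8511    view     NaN
4    5788    view     NaN
5    7427   click    17.0
6     141  logout    13.0
7     300   click    17.0
group by action, min of errors:
action
click     17.0
logout    13.0
view       NaN
Name: errors, dtype: float64

30.0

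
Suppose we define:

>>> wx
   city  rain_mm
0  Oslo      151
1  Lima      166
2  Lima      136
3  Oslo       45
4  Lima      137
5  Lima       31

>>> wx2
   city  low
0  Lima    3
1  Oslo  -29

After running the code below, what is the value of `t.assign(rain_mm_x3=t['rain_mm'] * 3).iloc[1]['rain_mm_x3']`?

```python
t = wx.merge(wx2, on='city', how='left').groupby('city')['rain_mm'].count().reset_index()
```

6

merge on 'city' (how='left') → 6 rows:
   city  rain_mm  low
0  Oslo      151  -29
1  Lima      166    3
2  Lima      136    3
3  Oslo       45  -29
4  Lima      137    3
5  Lima       31    3
group by city, count of rain_mm:
city
Lima    4
Oslo    2
Name: rain_mm, dtype: int64
reset_index():
   city  rain_mm
0  Lima        4
1  Oslo        2
add column rain_mm_x3 = t['rain_mm'] * 3:
   city  rain_mm  rain_mm_x3
0  Lima        4          12
1  Oslo        2           6
Then the value at position 1, column 'rain_mm_x3': 6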